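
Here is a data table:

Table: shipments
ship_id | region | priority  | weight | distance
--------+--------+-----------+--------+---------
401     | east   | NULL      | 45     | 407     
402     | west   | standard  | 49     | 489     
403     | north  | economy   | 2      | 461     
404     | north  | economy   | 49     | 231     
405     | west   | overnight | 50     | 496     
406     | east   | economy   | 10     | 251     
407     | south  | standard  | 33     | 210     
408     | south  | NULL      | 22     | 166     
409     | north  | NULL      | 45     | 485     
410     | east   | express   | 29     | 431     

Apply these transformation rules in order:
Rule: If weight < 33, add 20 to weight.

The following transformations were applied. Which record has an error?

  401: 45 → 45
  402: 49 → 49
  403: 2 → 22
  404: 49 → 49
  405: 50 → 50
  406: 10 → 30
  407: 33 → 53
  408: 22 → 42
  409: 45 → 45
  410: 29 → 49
Record 407 has an error. The correct transformed value should be 33, not 53.

Step 1: Check each record against the rule
Step 2: Record 407 has weight = 33
Step 3: Since 33 >= 33, the bonus should not have been applied
Step 4: Correct value = 33, but claimed value = 53
Conclusion: Record 407 has the error.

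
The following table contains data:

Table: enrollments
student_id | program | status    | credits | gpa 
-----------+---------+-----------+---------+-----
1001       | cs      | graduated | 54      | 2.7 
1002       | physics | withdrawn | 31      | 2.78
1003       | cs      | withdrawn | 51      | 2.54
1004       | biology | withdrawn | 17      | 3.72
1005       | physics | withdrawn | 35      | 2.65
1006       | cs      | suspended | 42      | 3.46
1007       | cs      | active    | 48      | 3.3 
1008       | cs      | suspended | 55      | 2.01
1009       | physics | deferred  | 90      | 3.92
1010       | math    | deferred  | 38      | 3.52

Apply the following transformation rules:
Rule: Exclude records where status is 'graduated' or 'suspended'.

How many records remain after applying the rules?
7

Step 1: Count records to exclude
  - 1 (graduated) + 2 (suspended) = 3 records
Step 2: Total records: 10
Step 3: Remaining = 10 - 3 = 7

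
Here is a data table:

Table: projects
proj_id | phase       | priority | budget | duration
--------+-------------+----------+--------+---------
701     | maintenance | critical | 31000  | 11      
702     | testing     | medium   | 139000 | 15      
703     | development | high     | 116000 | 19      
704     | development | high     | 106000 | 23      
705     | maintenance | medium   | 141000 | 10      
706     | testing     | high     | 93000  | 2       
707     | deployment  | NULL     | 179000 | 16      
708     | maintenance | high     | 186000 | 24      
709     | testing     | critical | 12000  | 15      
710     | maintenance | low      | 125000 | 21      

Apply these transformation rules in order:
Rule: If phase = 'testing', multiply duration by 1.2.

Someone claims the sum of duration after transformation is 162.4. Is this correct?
Yes, the result is correct.

Step 1: Calculate the correct sum after transformation
Step 2: Apply multiplier 1.2 to records where phase = 'testing'
Step 3: Correct result = 162.4
Step 4: Claimed result = 162.4
Step 5: 162.4 = 162.4 ✓
Conclusion: The claimed result is correct.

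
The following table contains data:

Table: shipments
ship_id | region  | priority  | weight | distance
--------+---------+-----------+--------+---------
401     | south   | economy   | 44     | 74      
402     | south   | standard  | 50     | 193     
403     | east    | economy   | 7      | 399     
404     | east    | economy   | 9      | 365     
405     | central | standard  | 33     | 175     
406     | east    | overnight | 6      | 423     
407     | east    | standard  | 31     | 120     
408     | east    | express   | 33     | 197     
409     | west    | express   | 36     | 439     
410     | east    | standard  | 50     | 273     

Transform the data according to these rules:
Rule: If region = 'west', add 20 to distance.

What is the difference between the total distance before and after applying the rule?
20

Step 1: Original sum of distance = 2658
Step 2: 1 records have region = 'west'
Step 3: Each affected record changes by 20
Step 4: Total change = 1 × 20 = 20
Step 5: New sum = 2658 + 20 = 2678
Step 6: Difference = |2678 - 2658| = 20
        (Sum increased by 20)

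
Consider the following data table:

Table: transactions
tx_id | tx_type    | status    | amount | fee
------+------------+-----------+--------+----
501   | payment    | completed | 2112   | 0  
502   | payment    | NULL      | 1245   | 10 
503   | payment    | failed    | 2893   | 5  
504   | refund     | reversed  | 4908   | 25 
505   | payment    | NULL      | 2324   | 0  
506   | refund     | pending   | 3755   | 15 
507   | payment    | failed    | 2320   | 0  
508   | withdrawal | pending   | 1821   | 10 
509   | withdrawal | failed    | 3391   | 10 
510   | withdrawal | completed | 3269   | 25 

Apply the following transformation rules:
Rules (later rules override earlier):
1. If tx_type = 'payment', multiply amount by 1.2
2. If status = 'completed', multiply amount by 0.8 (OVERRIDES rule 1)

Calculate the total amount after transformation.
28718.2

Step 1: Rule 2 takes priority for records with status = 'completed'
  - 2 records: 5381 × 0.8 = 4304.8
Step 2: Rule 1 applies to remaining records with tx_type = 'payment'
  - 4 records: 8782 × 1.2 = 10538.4
Step 3: Other records unchanged: 13875
Step 4: Final sum = 4304.8 + 10538.4 + 13875 = 28718.2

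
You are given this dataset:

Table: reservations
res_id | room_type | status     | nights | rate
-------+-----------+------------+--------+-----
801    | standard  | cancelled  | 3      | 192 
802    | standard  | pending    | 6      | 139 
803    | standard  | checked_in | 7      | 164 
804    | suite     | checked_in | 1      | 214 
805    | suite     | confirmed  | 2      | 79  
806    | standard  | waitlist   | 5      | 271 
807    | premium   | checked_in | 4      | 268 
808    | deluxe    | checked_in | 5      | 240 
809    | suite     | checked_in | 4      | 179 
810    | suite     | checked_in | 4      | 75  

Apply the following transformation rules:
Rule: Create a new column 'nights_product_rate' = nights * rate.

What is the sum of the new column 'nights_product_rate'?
7573

Step 1: For each record, compute nights * rate
Example calculations:
  3 * 192 = 576
  6 * 139 = 834
  7 * 164 = 1148
  ...
Step 2: Sum all derived values
Step 3: Total = 7573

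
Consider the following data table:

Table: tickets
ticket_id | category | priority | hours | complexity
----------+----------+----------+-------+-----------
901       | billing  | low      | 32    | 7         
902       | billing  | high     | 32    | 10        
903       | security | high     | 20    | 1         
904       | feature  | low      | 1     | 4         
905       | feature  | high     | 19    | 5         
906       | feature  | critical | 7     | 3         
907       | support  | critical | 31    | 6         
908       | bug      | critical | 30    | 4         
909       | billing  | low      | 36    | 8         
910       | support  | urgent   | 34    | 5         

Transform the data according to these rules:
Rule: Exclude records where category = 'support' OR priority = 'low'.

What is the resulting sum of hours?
108

Step 1: Find records where category = 'support' OR priority = 'low'
Step 2: 5 records match, summing to 134
Step 3: Original sum: 242
Step 4: Remaining sum = 242 - 134 = 108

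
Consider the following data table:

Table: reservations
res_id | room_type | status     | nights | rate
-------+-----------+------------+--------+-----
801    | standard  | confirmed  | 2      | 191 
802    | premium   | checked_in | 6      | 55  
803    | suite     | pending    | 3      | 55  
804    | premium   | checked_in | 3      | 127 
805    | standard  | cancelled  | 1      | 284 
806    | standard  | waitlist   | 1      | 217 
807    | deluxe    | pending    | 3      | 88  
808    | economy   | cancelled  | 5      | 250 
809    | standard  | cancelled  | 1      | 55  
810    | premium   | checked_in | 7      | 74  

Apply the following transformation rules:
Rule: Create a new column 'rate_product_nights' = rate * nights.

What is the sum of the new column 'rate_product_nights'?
3846

Step 1: For each record, compute rate * nights
Example calculations:
  191 * 2 = 382
  55 * 6 = 330
  55 * 3 = 165
  ...
Step 2: Sum all derived values
Step 3: Total = 3846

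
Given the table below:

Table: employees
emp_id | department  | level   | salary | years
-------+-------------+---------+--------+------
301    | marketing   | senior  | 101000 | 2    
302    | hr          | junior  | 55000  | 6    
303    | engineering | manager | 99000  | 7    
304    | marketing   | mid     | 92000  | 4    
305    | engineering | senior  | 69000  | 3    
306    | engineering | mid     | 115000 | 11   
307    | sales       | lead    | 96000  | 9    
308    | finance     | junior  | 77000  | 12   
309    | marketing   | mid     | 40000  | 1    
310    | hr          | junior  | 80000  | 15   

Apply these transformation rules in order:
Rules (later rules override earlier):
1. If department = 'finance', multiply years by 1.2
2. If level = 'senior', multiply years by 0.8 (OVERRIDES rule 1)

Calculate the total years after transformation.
71.4

Step 1: Rule 2 takes priority for records with level = 'senior'
  - 2 records: 5 × 0.8 = 4.0
Step 2: Rule 1 applies to remaining records with department = 'finance'
  - 1 records: 12 × 1.2 = 14.4
Step 3: Other records unchanged: 53
Step 4: Final sum = 4.0 + 14.4 + 53 = 71.4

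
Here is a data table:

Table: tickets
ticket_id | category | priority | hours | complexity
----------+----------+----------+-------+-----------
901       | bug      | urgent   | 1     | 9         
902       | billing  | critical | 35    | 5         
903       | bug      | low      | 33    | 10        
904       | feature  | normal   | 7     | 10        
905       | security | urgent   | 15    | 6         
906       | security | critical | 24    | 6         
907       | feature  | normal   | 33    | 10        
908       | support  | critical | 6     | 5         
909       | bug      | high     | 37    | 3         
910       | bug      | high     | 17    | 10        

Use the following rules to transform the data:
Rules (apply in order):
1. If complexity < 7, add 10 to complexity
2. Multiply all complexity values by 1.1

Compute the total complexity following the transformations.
136.4

Step 1: Apply Rule 1 - Add 10 to records with complexity < 7
  - 5 records affected: 25 + (5 × 10) = 75
  - Unaffected records: 49
  - Sum after Rule 1: 124
Step 2: Apply Rule 2 - Multiply all by 1.1
  - 124 × 1.1 = 136.4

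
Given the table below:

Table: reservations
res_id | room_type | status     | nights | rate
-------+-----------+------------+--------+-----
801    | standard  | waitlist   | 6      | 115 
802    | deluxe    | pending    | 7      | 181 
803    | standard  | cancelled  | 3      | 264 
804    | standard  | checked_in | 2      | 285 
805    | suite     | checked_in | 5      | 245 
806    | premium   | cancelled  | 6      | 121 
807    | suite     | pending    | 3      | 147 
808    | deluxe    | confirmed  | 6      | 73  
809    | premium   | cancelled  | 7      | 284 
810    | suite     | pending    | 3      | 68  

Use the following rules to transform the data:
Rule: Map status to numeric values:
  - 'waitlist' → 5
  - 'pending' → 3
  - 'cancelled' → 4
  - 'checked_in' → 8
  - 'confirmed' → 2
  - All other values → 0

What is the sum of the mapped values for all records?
44

Step 1: Apply mapping to each record
Step 2: Count by status:
  'waitlist': 1 records × 5 = 5
  'pending': 3 records × 3 = 9
  'cancelled': 3 records × 4 = 12
  'checked_in': 2 records × 8 = 16
  'confirmed': 1 records × 2 = 2
Step 3: Sum all mapped values = 44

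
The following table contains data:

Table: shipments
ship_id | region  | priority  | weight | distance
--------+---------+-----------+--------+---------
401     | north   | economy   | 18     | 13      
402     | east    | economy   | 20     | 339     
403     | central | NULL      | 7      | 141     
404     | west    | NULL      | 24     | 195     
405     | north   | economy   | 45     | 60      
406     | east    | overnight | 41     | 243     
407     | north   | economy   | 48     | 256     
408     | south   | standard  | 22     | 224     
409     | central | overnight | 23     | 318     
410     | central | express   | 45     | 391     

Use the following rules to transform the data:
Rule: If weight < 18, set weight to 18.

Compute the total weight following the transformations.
304

Step 1: 1 records have weight < 18
Step 2: These records originally summed to 7
Step 3: After setting to minimum: 1 × 18 = 18
Step 4: Unaffected records sum: 286
Step 5: Final sum = 18 + 286 = 304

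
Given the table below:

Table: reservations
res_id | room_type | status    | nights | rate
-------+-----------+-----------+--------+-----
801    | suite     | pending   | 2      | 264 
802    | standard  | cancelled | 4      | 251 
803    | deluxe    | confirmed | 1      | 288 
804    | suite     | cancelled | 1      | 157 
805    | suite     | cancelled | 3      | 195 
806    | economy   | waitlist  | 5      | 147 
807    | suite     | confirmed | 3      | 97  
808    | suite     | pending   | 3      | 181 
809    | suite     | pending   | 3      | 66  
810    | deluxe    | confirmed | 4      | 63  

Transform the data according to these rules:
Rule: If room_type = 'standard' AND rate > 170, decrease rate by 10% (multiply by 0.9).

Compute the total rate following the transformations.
1683.9

Step 1: Find records where room_type = 'standard' AND rate > 170
Step 2: 1 records match, summing to 251
Step 3: After multiplier: 251 × 0.9 = 225.9
Step 4: Unaffected records sum: 1458
Step 5: Final sum = 225.9 + 1458 = 1683.9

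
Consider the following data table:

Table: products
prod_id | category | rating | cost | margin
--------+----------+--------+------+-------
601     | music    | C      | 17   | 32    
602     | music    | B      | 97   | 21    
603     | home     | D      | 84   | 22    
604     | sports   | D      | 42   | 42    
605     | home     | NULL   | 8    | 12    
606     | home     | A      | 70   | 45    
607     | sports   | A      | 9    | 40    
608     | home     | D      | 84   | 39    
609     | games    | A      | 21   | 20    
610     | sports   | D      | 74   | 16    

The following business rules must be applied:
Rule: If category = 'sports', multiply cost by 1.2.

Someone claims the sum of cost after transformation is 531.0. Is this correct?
Yes, the result is correct.

Step 1: Calculate the correct sum after transformation
Step 2: Apply multiplier 1.2 to records where category = 'sports'
Step 3: Correct result = 531.0
Step 4: Claimed result = 531.0
Step 5: 531.0 = 531.0 ✓
Conclusion: The claimed result is correct.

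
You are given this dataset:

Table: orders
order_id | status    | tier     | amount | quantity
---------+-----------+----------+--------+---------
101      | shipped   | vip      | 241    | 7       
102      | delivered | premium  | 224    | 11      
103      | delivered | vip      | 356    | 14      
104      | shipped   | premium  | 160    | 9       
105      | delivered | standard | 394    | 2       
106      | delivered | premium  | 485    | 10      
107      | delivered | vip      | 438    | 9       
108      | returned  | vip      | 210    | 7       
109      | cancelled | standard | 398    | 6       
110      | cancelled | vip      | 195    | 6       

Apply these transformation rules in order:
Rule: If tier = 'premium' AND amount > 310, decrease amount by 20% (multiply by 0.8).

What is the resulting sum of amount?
3004.0

Step 1: Find records where tier = 'premium' AND amount > 310
Step 2: 1 records match, summing to 485
Step 3: After multiplier: 485 × 0.8 = 388.0
Step 4: Unaffected records sum: 2616
Step 5: Final sum = 388.0 + 2616 = 3004.0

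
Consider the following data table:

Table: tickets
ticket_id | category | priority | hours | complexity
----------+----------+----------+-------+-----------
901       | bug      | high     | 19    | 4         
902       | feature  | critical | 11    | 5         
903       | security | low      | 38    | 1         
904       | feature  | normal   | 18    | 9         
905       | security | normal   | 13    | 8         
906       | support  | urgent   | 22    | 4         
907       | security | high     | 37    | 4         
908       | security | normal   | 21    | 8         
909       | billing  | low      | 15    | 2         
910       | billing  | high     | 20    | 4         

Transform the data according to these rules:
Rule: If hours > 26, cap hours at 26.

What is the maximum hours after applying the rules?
26

Step 1: Original maximum hours = 38
Step 2: Apply cap at 26
Step 3: 2 records had hours > 26 and were capped
Step 4: Maximum after transformation = 26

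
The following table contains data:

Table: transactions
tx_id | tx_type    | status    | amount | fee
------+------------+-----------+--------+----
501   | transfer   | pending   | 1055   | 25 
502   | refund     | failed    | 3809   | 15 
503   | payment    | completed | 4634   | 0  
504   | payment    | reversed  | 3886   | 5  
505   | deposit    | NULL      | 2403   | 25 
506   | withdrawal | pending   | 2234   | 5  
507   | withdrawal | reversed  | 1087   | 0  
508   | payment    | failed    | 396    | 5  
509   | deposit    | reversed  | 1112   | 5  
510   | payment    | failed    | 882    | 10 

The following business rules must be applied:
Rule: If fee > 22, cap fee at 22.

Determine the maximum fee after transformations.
22

Step 1: Original maximum fee = 25
Step 2: Apply cap at 22
Step 3: 2 records had fee > 22 and were capped
Step 4: Maximum after transformation = 22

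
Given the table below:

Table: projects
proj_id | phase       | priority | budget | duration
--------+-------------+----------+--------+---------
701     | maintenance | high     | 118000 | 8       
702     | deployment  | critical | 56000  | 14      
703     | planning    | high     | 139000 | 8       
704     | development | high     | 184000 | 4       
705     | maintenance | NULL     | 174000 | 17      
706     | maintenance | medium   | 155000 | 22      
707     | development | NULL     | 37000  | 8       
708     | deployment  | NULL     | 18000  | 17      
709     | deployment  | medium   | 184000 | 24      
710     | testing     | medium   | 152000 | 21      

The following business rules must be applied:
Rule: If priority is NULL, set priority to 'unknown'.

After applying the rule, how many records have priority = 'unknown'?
3

Step 1: Count records where priority IS NULL
Step 2: Found 3 records with NULL priority
Step 3: These records will have priority set to 'unknown'
Step 4: Records already having priority = 'unknown': 0
Step 5: Answer: 3 + 0 = 3 records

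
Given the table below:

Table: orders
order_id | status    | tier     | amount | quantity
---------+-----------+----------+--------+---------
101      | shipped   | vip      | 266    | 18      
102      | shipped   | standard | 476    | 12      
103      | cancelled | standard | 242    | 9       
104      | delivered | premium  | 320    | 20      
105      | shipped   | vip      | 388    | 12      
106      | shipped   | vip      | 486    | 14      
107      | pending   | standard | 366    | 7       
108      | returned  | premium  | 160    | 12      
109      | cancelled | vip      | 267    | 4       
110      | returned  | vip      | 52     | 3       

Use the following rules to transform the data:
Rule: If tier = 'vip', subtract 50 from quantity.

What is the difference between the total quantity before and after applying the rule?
250

Step 1: Original sum of quantity = 111
Step 2: 5 records have tier = 'vip'
Step 3: Each affected record changes by -50
Step 4: Total change = 5 × -50 = -250
Step 5: New sum = 111 + -250 = -139
Step 6: Difference = |-139 - 111| = 250
        (Sum decreased by 250)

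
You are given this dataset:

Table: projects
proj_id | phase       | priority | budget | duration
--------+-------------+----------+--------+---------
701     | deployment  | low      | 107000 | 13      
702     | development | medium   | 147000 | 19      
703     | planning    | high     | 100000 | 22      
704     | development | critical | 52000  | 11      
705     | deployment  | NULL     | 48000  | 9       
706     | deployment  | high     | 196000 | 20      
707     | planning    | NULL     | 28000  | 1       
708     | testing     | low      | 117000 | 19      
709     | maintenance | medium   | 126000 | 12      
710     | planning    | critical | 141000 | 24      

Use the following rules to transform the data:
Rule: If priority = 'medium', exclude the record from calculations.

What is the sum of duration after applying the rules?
119

Step 1: Identify records where priority = 'medium'
Step 2: The excluded records sum to 31
Step 3: Original total duration = 150
Step 4: Remaining total = 150 - 31 = 119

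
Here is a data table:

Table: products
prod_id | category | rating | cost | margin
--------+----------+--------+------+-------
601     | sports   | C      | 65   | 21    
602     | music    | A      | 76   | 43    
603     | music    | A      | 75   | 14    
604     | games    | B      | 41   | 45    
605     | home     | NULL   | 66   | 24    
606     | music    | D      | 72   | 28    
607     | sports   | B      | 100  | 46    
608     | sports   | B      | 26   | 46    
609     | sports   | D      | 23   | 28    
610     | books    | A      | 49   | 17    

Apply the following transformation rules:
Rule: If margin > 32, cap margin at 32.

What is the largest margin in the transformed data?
32

Step 1: Original maximum margin = 46
Step 2: Apply cap at 32
Step 3: 4 records had margin > 32 and were capped
Step 4: Maximum after transformation = 32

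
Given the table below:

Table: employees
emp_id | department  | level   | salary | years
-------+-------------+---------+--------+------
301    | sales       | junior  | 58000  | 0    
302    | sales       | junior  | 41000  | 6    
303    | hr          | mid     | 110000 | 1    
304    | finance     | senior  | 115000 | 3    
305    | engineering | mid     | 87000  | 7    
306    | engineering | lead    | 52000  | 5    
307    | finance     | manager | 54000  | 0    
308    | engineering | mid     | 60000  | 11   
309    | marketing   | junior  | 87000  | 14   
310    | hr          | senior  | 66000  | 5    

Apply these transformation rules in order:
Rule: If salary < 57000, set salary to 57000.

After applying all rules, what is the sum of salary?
754000

Step 1: 3 records have salary < 57000
Step 2: These records originally summed to 147000
Step 3: After setting to minimum: 3 × 57000 = 171000
Step 4: Unaffected records sum: 583000
Step 5: Final sum = 171000 + 583000 = 754000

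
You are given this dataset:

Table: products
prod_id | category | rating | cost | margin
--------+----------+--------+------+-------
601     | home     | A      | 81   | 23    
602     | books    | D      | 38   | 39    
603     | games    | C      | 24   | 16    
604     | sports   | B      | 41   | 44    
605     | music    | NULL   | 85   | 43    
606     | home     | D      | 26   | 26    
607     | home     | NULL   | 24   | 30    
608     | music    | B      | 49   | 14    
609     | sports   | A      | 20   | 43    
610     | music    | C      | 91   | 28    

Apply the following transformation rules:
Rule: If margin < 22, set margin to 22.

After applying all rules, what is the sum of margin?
320

Step 1: 2 records have margin < 22
Step 2: These records originally summed to 30
Step 3: After setting to minimum: 2 × 22 = 44
Step 4: Unaffected records sum: 276
Step 5: Final sum = 44 + 276 = 320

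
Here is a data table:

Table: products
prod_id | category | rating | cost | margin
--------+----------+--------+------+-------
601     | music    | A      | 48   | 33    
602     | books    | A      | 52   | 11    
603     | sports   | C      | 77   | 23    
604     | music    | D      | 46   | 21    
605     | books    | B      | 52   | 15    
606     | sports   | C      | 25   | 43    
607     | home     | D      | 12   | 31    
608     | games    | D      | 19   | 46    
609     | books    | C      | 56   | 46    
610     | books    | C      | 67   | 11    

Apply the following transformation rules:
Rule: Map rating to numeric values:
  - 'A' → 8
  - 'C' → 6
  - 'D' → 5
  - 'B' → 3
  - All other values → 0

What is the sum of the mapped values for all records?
58

Step 1: Apply mapping to each record
Step 2: Count by status:
  'A': 2 records × 8 = 16
  'C': 4 records × 6 = 24
  'D': 3 records × 5 = 15
  'B': 1 records × 3 = 3
Step 3: Sum all mapped values = 58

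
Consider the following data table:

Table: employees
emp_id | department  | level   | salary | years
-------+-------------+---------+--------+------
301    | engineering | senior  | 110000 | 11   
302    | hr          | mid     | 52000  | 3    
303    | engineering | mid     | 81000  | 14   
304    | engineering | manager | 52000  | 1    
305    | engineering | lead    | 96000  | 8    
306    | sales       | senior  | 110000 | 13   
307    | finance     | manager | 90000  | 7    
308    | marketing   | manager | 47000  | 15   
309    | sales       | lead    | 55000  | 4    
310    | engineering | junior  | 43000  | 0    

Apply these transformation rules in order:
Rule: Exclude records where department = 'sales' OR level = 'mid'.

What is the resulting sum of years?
42

Step 1: Find records where department = 'sales' OR level = 'mid'
Step 2: 4 records match, summing to 34
Step 3: Original sum: 76
Step 4: Remaining sum = 76 - 34 = 42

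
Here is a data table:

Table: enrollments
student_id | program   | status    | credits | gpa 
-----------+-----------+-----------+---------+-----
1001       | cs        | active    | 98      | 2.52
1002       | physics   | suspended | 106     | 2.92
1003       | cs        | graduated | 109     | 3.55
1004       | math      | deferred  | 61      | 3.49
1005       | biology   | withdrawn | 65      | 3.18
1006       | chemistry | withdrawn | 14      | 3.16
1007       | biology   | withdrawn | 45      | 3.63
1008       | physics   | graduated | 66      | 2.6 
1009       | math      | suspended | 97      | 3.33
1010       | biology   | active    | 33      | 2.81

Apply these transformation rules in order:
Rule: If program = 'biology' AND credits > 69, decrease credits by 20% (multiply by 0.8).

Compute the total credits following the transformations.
694

Step 1: Find records where program = 'biology' AND credits > 69
Step 2: 0 records match, summing to 0
Step 3: After multiplier: 0 × 0.8 = 0.0
Step 4: Unaffected records sum: 694
Step 5: Final sum = 0.0 + 694 = 694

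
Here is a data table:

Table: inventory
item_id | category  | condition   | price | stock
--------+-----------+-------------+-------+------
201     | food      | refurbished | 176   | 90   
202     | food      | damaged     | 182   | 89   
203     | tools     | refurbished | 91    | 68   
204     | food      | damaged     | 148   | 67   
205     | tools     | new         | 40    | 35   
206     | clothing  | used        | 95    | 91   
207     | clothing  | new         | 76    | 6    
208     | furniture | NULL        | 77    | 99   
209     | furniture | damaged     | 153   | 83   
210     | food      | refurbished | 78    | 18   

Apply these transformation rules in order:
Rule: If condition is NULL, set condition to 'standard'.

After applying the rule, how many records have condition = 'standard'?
1

Step 1: Count records where condition IS NULL
Step 2: Found 1 records with NULL condition
Step 3: These records will have condition set to 'standard'
Step 4: Records already having condition = 'standard': 0
Step 5: Answer: 1 + 0 = 1 records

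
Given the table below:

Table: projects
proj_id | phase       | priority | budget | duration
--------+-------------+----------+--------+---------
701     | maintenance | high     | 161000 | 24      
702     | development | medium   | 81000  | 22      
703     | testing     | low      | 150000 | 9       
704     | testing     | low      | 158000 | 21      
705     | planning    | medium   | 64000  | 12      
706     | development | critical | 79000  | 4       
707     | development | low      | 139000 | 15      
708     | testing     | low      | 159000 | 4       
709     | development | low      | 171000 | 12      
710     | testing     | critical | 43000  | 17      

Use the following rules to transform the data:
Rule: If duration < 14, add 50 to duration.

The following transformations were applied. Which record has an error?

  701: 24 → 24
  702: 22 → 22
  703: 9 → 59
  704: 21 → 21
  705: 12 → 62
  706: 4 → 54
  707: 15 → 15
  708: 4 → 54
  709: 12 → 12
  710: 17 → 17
Record 709 has an error. The correct transformed value should be 62, not 12.

Step 1: Check each record against the rule
Step 2: Record 709 has duration = 12
Step 3: Since 12 < 14, the bonus should have been applied
Step 4: Correct value = 62, but claimed value = 12
Conclusion: Record 709 has the error.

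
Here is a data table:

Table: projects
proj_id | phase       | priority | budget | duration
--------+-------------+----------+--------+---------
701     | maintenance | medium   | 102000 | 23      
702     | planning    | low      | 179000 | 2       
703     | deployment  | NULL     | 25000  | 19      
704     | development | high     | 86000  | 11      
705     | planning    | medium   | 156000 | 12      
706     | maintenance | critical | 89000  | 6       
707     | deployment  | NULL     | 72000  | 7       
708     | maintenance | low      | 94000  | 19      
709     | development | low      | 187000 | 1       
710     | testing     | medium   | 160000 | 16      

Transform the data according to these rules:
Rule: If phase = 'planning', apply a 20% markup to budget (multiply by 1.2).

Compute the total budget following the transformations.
1217000.0

Step 1: Records with phase = 'planning' have total budget = 335000
Step 2: Apply multiplier: 335000 × 1.2 = 402000.0
Step 3: Other records total: 815000
Step 4: Final sum = 402000.0 + 815000 = 1217000.0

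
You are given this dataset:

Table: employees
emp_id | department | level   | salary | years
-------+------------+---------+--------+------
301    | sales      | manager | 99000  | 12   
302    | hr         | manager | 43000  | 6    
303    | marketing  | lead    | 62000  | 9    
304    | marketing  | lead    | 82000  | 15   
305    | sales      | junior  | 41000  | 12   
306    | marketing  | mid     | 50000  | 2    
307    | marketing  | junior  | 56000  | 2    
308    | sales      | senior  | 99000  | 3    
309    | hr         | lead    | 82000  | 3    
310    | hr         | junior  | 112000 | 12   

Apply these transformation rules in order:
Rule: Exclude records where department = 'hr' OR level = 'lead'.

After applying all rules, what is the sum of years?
31

Step 1: Find records where department = 'hr' OR level = 'lead'
Step 2: 5 records match, summing to 45
Step 3: Original sum: 76
Step 4: Remaining sum = 76 - 45 = 31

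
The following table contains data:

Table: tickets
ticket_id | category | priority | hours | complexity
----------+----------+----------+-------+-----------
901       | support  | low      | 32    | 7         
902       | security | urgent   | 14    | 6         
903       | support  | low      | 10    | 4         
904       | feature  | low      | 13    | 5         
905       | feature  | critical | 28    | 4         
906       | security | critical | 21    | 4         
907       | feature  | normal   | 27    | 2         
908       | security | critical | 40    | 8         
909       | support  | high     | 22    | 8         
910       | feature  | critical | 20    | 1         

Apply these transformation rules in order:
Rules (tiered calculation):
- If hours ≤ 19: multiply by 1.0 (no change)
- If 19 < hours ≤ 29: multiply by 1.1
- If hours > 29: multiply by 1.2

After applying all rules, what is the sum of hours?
253.2

Step 1: Tier 1 (hours ≤ 19): 3 records, sum = 37 × 1.0 = 37.0
Step 2: Tier 2 (19 < hours ≤ 29): 5 records, sum = 118 × 1.1 = 129.8
Step 3: Tier 3 (hours > 29): 2 records, sum = 72 × 1.2 = 86.4
Step 4: Final sum = 37.0 + 129.8 + 86.4 = 253.2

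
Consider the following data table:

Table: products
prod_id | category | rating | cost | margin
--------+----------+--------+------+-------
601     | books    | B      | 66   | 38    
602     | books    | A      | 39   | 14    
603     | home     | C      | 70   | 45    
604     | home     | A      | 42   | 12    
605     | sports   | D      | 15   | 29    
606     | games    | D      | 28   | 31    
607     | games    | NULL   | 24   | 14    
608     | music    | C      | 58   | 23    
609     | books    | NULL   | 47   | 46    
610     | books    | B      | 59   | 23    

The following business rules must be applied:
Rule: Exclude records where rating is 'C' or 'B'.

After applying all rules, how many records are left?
6

Step 1: Count records to exclude
  - 2 (C) + 2 (B) = 4 records
Step 2: Total records: 10
Step 3: Remaining = 10 - 4 = 6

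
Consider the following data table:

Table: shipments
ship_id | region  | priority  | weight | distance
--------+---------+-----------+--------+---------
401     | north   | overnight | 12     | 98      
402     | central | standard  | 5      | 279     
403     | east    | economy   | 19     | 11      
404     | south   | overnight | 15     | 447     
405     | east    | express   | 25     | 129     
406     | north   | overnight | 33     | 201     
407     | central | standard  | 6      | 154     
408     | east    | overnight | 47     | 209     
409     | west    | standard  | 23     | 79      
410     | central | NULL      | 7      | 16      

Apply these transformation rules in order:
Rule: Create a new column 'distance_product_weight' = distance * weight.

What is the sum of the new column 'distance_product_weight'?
32019

Step 1: For each record, compute distance * weight
Example calculations:
  98 * 12 = 1176
  279 * 5 = 1395
  11 * 19 = 209
  ...
Step 2: Sum all derived values
Step 3: Total = 32019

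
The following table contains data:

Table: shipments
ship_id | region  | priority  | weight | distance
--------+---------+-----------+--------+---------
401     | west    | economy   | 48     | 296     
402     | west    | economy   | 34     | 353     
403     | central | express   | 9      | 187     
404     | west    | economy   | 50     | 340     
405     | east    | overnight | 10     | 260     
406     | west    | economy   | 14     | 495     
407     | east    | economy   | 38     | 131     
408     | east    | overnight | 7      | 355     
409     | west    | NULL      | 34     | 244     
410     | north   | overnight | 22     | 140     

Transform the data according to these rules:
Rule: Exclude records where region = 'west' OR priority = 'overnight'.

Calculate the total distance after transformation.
318

Step 1: Find records where region = 'west' OR priority = 'overnight'
Step 2: 8 records match, summing to 2483
Step 3: Original sum: 2801
Step 4: Remaining sum = 2801 - 2483 = 318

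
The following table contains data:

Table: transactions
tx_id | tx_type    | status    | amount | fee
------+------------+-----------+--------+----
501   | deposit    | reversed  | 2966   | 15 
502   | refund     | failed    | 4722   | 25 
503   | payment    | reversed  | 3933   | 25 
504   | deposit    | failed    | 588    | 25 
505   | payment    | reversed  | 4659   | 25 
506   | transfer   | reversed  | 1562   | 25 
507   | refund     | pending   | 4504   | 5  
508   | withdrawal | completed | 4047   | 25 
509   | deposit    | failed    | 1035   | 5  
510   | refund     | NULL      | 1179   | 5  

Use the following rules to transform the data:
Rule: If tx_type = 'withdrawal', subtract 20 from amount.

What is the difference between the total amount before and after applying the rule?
20

Step 1: Original sum of amount = 29195
Step 2: 1 records have tx_type = 'withdrawal'
Step 3: Each affected record changes by -20
Step 4: Total change = 1 × -20 = -20
Step 5: New sum = 29195 + -20 = 29175
Step 6: Difference = |29175 - 29195| = 20
        (Sum decreased by 20)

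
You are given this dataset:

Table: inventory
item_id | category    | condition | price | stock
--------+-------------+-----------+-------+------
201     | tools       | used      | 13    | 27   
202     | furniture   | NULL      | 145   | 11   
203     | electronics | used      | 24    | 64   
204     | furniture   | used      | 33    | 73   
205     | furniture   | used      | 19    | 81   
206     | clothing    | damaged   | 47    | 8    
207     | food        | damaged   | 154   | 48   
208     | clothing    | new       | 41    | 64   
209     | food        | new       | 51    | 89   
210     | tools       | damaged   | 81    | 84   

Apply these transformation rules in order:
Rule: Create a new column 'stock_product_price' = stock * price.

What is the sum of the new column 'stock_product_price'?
29165

Step 1: For each record, compute stock * price
Example calculations:
  27 * 13 = 351
  11 * 145 = 1595
  64 * 24 = 1536
  ...
Step 2: Sum all derived values
Step 3: Total = 29165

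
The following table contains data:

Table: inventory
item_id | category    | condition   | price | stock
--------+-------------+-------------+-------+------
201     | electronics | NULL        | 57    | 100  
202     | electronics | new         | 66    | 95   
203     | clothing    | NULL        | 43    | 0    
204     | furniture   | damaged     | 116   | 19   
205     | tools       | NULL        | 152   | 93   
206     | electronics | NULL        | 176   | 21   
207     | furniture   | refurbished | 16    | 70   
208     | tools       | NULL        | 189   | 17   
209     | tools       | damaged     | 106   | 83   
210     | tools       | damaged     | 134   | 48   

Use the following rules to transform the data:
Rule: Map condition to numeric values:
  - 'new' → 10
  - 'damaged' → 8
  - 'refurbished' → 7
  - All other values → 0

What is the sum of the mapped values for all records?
41

Step 1: Apply mapping to each record
Step 2: Count by status:
  'new': 1 records × 10 = 10
  'damaged': 3 records × 8 = 24
  'refurbished': 1 records × 7 = 7
Step 3: Sum all mapped values = 41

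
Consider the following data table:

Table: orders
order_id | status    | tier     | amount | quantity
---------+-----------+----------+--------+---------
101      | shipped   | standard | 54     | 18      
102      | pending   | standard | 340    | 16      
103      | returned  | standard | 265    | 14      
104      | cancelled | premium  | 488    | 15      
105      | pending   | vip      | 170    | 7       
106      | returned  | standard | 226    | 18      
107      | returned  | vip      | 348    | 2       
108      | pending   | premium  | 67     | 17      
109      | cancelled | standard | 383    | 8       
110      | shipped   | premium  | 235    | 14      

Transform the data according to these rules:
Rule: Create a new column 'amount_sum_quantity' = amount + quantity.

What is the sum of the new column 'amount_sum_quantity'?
2705

Step 1: For each record, compute amount + quantity
Example calculations:
  54 + 18 = 72
  340 + 16 = 356
  265 + 14 = 279
  ...
Step 2: Sum all derived values
Step 3: Total = 2705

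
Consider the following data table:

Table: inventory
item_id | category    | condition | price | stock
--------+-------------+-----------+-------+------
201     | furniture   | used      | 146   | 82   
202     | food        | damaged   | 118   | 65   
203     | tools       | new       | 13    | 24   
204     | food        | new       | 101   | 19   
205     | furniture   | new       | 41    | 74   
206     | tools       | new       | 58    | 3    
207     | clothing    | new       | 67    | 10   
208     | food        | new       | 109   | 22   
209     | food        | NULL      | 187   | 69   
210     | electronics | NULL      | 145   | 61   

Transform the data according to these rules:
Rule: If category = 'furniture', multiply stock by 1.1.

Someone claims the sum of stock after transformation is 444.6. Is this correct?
Yes, the result is correct.

Step 1: Calculate the correct sum after transformation
Step 2: Apply multiplier 1.1 to records where category = 'furniture'
Step 3: Correct result = 444.6
Step 4: Claimed result = 444.6
Step 5: 444.6 = 444.6 ✓
Conclusion: The claimed result is correct.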